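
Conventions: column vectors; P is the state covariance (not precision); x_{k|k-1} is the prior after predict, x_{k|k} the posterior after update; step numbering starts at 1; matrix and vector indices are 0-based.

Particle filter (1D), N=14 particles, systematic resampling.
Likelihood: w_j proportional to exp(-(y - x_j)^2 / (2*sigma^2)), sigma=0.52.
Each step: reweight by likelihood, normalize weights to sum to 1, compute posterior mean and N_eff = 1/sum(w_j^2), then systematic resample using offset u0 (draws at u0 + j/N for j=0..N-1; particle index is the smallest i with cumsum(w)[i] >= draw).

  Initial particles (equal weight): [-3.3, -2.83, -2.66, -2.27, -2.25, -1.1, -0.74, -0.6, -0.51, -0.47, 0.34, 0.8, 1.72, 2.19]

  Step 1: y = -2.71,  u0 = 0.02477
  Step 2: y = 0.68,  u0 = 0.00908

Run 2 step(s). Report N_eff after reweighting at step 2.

N_eff = 5.0087

step 1: w=[0.1354, 0.2510, 0.2566, 0.1802, 0.1743, 0.0021, 0.0002, 0.0001, 0.0000, 0.0000, 0.0000, 0.0000, 0.0000, 0.0000]  mean=-2.6436  Neff=4.7609  idx=[0, 0, 1, 1, 1, 1, 2, 2, 2, 3, 3, 3, 4, 4]
step 2: w=[0.0000, 0.0000, 0.0002, 0.0002, 0.0002, 0.0002, 0.0019, 0.0019, 0.0019, 0.1811, 0.1811, 0.1811, 0.2250, 0.2250]  mean=-2.2638  Neff=5.0087  idx=[9, 9, 9, 10, 10, 10, 11, 11, 12, 12, 12, 13, 13, 13]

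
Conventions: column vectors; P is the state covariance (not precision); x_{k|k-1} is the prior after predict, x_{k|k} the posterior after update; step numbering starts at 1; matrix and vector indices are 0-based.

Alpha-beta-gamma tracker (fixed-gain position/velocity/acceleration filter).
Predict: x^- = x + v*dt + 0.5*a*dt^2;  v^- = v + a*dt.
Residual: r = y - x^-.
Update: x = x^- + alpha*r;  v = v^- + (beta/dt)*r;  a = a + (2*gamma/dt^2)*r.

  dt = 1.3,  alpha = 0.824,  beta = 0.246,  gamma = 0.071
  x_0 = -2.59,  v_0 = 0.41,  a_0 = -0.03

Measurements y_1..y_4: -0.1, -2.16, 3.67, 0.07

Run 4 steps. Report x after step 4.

x_post = 0.8718

step 1: x_pred=-2.0823  r=1.9823  x^+=-0.4489  v^+=0.7461  a^+=0.1366
step 2: x_pred=0.6365  r=-2.7965  x^+=-1.6678  v^+=0.3945  a^+=-0.0984
step 3: x_pred=-1.2382  r=4.9082  x^+=2.8062  v^+=1.1953  a^+=0.3140
step 4: x_pred=4.6254  r=-4.5554  x^+=0.8718  v^+=0.7415  a^+=-0.0688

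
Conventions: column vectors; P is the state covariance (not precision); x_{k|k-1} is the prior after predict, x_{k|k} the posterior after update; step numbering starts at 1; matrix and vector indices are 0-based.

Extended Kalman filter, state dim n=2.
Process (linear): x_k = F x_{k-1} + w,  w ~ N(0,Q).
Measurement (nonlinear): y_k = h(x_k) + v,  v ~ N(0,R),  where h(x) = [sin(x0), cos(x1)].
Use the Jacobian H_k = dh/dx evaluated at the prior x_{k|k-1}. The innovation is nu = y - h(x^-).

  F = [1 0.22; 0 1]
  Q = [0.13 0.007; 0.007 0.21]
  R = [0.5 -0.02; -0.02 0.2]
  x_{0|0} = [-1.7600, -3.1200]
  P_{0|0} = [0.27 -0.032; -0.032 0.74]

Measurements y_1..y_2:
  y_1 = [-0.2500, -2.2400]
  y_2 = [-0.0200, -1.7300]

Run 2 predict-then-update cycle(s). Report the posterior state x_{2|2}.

step 1: x^-=[-2.4464, -3.1200]  P^-=[0.4217 0.1378; 0.1378 0.9500]  H_jac=[-0.7679 0.0000; 0.0000 0.0216]  S=[0.7487 -0.0223; -0.0223 0.2004]  K=[-0.4336 -0.0334; -0.1388 0.0869]  nu=[0.3905, -1.2402]  x^+=[-2.5743, -3.2820]  P^+=[0.2814 0.0926; 0.0926 0.9335]
step 2: x^-=[-3.2964, -3.2820]  P^-=[0.4974 0.3050; 0.3050 1.1435]  H_jac=[-0.9880 0.0000; 0.0000 -0.1399]  S=[0.9855 0.0222; 0.0222 0.2224]  K=[-0.4954 -0.1425; -0.2902 -0.6905]  nu=[-0.1742, -0.7398]  x^+=[-3.1047, -2.7205]  P^+=[0.2478 0.1329; 0.1329 0.9456]

x_post = [-3.1047, -2.7205]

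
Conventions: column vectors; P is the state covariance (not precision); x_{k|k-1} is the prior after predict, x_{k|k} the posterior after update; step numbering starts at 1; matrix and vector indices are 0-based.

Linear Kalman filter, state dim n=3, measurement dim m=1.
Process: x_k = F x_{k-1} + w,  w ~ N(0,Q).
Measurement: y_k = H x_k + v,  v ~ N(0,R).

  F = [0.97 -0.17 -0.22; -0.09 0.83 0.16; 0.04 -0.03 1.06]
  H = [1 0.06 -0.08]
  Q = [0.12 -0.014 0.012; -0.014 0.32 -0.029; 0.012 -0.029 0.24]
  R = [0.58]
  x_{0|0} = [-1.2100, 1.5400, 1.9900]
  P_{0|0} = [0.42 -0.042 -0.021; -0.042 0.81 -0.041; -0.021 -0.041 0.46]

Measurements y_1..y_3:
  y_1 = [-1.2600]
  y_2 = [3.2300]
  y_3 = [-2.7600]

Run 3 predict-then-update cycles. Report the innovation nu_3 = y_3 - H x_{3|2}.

step 1: x^-=[-1.8733, 1.7055, 2.0148]  P^-=[0.5806 -0.2107 -0.0876; -0.2107 0.8892 -0.0082; -0.0876 -0.0082 0.7592]  S=[1.1575]  K=[0.4967; -0.1354; -0.1286]  nu=[0.6722]  x^+=[-1.5394, 1.6145, 1.9284]  P^+=[0.2950 -0.1329 -0.0137; -0.1329 0.8680 -0.0283; -0.0137 -0.0283 0.7400]
step 2: x^-=[-2.1919, 1.7871, 1.9340]  P^-=[0.5060 -0.2937 -0.1490; -0.2937 0.9520 0.0455; -0.1490 0.0455 1.0737]  S=[1.0844]  K=[0.4613; -0.2215; -0.2141]  nu=[5.4694]  x^+=[0.3313, 0.5755, 0.7633]  P^+=[0.2752 -0.1829 -0.0419; -0.1829 0.8988 -0.0059; -0.0419 -0.0059 1.0240]
step 3: x^-=[0.0556, 0.5700, 0.8050]  P^-=[0.5322 -0.3570 -0.2466; -0.3570 0.9946 0.1133; -0.2466 0.1133 1.3891]  S=[1.1202]  K=[0.4736; -0.2735; -0.3133]  nu=[-2.7854]  x^+=[-1.2635, 1.3318, 1.6777]  P^+=[0.2810 -0.2119 -0.0804; -0.2119 0.9108 0.0173; -0.0804 0.0173 1.2792]

innov = [-2.7854]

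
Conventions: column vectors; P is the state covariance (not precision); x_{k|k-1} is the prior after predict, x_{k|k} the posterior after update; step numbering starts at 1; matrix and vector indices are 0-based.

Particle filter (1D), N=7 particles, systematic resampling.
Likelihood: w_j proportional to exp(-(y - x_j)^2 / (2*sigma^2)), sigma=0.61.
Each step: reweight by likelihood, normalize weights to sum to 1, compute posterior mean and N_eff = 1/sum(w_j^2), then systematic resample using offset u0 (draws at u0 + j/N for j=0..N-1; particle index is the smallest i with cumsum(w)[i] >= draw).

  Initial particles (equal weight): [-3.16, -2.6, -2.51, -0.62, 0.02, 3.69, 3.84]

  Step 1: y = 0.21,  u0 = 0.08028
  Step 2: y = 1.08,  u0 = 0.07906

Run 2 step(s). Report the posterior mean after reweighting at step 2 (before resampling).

post_mean = -0.0030

step 1: w=[0.0000, 0.0000, 0.0000, 0.2937, 0.7062, 0.0000, 0.0000]  mean=-0.1681  Neff=1.7094  idx=[3, 3, 4, 4, 4, 4, 4]
step 2: w=[0.0180, 0.0180, 0.1928, 0.1928, 0.1928, 0.1928, 0.1928]  mean=-0.0030  Neff=5.3609  idx=[2, 2, 3, 4, 5, 5, 6]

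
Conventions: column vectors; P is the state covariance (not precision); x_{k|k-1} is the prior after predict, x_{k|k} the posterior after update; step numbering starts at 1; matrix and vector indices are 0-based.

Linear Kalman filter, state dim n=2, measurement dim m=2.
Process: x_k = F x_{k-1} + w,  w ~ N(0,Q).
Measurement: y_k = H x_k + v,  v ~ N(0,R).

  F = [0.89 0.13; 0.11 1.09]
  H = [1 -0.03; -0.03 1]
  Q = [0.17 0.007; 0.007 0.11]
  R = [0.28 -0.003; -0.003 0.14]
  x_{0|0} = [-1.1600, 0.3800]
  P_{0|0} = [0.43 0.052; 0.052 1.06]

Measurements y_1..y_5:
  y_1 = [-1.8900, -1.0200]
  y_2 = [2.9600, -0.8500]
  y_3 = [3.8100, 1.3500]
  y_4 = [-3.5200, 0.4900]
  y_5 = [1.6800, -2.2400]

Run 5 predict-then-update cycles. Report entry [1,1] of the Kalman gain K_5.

K[1,1] = 0.6035

step 1: x^-=[-0.9830, 0.2866]  P^-=[0.5405 0.2505; 0.2505 1.3871]  S=[0.8068 0.1899; 0.1899 1.5125]  K=[0.6433 0.0741; 0.0456 0.9064]  nu=[-0.8984, -1.3361]  x^+=[-1.6599, -0.9653]  P^+=[0.1803 0.0139; 0.0139 0.1272]
step 2: x^-=[-1.6028, -1.2348]  P^-=[0.3182 0.0563; 0.0563 0.2666]  S=[0.5950 0.0358; 0.0358 0.4035]  K=[0.5277 0.0691; 0.0419 0.6528]  nu=[4.5258, 0.3367]  x^+=[0.8088, -0.8254]  P^+=[0.1479 0.0125; 0.0125 0.0916]
step 3: x^-=[0.6125, -0.8107]  P^-=[0.2916 0.0468; 0.0468 0.2237]  S=[0.5690 0.0284; 0.0284 0.3611]  K=[0.5068 0.0655; 0.0399 0.6123]  nu=[3.1732, 2.1791]  x^+=[2.3634, 0.6503]  P^+=[0.1421 0.0119; 0.0119 0.0860]
step 4: x^-=[2.1879, 0.9688]  P^-=[0.2867 0.0448; 0.0448 0.2167]  S=[0.5642 0.0268; 0.0268 0.3543]  K=[0.5027 0.0643; 0.0392 0.6049]  nu=[-5.6789, -0.4131]  x^+=[-0.6936, 0.4961]  P^+=[0.1409 0.0117; 0.0117 0.0849]
step 5: x^-=[-0.5529, 0.4645]  P^-=[0.2858 0.0444; 0.0444 0.2154]  S=[0.5633 0.0264; 0.0264 0.3530]  K=[0.5020 0.0639; 0.0390 0.6035]  nu=[2.2468, -2.7210]  x^+=[0.4011, -1.0901]  P^+=[0.1407 0.0117; 0.0117 0.0847]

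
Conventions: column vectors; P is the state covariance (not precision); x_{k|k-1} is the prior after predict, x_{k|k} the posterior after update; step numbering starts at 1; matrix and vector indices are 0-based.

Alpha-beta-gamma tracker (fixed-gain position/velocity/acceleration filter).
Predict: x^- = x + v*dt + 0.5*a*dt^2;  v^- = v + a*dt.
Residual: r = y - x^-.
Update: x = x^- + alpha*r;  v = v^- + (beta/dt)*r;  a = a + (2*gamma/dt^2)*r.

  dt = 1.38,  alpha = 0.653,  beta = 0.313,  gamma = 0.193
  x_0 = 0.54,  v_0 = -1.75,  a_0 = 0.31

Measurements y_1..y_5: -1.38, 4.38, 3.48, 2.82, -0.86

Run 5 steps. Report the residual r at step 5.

resid = -11.2892

step 1: x_pred=-1.5798  r=0.1998  x^+=-1.4493  v^+=-1.2769  a^+=0.3505
step 2: x_pred=-2.8777  r=7.2577  x^+=1.8616  v^+=0.8529  a^+=1.8215
step 3: x_pred=4.7731  r=-1.2931  x^+=3.9287  v^+=3.0734  a^+=1.5594
step 4: x_pred=9.6549  r=-6.8349  x^+=5.1917  v^+=3.6752  a^+=0.1741
step 5: x_pred=10.4292  r=-11.2892  x^+=3.0574  v^+=1.3549  a^+=-2.1141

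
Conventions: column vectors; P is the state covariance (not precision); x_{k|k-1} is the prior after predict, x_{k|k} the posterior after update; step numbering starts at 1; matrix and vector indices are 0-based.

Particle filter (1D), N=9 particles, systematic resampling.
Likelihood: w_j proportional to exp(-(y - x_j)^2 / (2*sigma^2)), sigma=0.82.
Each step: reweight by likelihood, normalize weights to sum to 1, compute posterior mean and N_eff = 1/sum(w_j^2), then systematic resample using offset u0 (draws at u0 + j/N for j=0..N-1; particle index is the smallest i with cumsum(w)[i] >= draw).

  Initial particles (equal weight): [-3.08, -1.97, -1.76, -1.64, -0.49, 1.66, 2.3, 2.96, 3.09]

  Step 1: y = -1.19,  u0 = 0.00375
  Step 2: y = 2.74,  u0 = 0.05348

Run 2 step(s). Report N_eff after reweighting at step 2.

N_eff = 2.0093

step 1: w=[0.0230, 0.2086, 0.2576, 0.2821, 0.2278, 0.0008, 0.0000, 0.0000, 0.0000]  mean=-1.5082  Neff=4.1339  idx=[0, 1, 1, 2, 2, 3, 3, 4, 4]
step 2: w=[0.0000, 0.0001, 0.0001, 0.0003, 0.0003, 0.0007, 0.0007, 0.4988, 0.4988]  mean=-0.4928  Neff=2.0093  idx=[7, 7, 7, 7, 7, 8, 8, 8, 8]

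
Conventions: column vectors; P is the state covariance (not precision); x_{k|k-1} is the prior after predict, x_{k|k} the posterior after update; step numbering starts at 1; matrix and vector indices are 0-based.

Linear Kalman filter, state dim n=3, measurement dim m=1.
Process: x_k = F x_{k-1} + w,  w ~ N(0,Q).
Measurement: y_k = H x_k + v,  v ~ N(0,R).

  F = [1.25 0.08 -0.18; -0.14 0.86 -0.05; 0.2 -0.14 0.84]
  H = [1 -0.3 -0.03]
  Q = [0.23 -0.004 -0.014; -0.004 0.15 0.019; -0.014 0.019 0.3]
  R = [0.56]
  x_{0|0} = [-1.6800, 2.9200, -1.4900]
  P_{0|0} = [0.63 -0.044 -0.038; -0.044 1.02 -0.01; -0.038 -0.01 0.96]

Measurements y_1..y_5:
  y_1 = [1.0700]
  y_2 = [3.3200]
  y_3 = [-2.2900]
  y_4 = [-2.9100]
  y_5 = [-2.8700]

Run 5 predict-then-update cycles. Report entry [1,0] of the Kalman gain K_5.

step 1: x^-=[-1.5982, 2.8209, -1.9964]  P^-=[1.2606 -0.0792 -0.0455; -0.0792 0.9301 -0.1726; -0.0455 -0.1726 1.0146]  S=[1.9524]  K=[0.6585; -0.1808; -0.0124]  nu=[3.4546]  x^+=[0.6768, 2.1962, -2.0392]  P^+=[0.4139 0.1533 -0.0296; 0.1533 0.8662 -0.1770; -0.0296 -0.1770 1.0143]
step 2: x^-=[1.3887, 1.8959, -1.8850]  P^-=[0.9642 0.1846 -0.1443; 0.1846 0.7792 -0.2355; -0.1443 -0.2355 1.0723]  S=[1.4890]  K=[0.6133; -0.0283; -0.0711]  nu=[2.4435]  x^+=[2.8873, 1.8268, -2.0588]  P^+=[0.4042 0.2104 -0.0794; 0.2104 0.7780 -0.2384; -0.0794 -0.2384 1.0648]
step 3: x^-=[4.1258, 1.2697, -1.4077]  P^-=[0.9857 0.2530 -0.2187; 0.2530 0.7047 -0.2542; -0.2187 -0.2542 1.1004]  S=[1.4668]  K=[0.6247; 0.0336; -0.1196]  nu=[-6.0771]  x^+=[0.3294, 1.0657, -0.6808]  P^+=[0.4132 0.2223 -0.1091; 0.2223 0.7031 -0.2483; -0.1091 -0.2483 1.0794]
step 4: x^-=[0.6196, 0.9045, -0.6552]  P^-=[1.0159 0.2617 -0.2507; 0.2617 0.6471 -0.2472; -0.2507 -0.2472 1.1012]  S=[1.4886]  K=[0.6347; 0.0504; -0.1408]  nu=[-3.2779]  x^+=[-1.4610, 0.7393, -0.1938]  P^+=[0.4161 0.2141 -0.1177; 0.2141 0.6433 -0.2366; -0.1177 -0.2366 1.0717]
step 5: x^-=[-1.7322, 0.8500, -0.5585]  P^-=[1.0216 0.2468 -0.2544; 0.2468 0.6038 -0.2317; -0.2544 -0.2317 1.0896]  S=[1.5000]  K=[0.6368; 0.0484; -0.1451]  nu=[-0.8996]  x^+=[-2.3051, 0.8065, -0.4280]  P^+=[0.4133 0.2006 -0.1158; 0.2006 0.6003 -0.2211; -0.1158 -0.2211 1.0580]

K[1,0] = 0.0484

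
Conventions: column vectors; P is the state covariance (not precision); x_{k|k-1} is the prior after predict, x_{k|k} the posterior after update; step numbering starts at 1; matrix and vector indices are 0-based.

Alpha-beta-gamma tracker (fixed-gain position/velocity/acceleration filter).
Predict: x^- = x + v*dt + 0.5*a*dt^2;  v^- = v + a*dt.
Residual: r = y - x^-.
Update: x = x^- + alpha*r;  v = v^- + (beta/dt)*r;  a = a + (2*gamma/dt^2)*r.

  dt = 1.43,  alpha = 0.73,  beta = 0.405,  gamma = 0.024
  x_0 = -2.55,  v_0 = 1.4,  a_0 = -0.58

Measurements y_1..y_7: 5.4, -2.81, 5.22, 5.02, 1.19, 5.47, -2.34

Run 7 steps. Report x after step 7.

x_post = -0.9180

step 1: x_pred=-1.1410  r=6.5410  x^+=3.6339  v^+=2.4231  a^+=-0.4265
step 2: x_pred=6.6630  r=-9.4730  x^+=-0.2523  v^+=-0.8696  a^+=-0.6488
step 3: x_pred=-2.1592  r=7.3792  x^+=3.2276  v^+=0.2925  a^+=-0.4756
step 4: x_pred=3.1596  r=1.8604  x^+=4.5177  v^+=0.1393  a^+=-0.4319
step 5: x_pred=4.2752  r=-3.0852  x^+=2.0230  v^+=-1.3522  a^+=-0.5044
step 6: x_pred=-0.4263  r=5.8963  x^+=3.8780  v^+=-0.4035  a^+=-0.3660
step 7: x_pred=2.9268  r=-5.2668  x^+=-0.9180  v^+=-2.4185  a^+=-0.4896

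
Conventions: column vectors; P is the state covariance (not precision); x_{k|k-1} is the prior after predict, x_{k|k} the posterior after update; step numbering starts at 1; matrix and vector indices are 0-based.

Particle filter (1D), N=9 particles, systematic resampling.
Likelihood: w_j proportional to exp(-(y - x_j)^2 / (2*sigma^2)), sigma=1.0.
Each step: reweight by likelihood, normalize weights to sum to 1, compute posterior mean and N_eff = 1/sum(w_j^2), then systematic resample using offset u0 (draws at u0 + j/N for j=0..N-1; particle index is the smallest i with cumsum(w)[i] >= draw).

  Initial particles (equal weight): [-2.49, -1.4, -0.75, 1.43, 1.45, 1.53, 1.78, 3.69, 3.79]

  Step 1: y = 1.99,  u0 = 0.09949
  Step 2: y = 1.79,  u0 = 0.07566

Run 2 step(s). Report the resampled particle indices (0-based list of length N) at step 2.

resampled_idx = [0, 1, 2, 3, 4, 5, 6, 6, 7]

step 1: w=[0.0000, 0.0008, 0.0058, 0.2107, 0.2130, 0.2217, 0.2411, 0.0581, 0.0488]  mean=1.7724  Neff=4.9297  idx=[3, 3, 4, 5, 5, 6, 6, 6, 8]
step 2: w=[0.1188, 0.1188, 0.1197, 0.1226, 0.1226, 0.1268, 0.1268, 0.1268, 0.0172]  mean=1.6305  Neff=8.2556  idx=[0, 1, 2, 3, 4, 5, 6, 6, 7]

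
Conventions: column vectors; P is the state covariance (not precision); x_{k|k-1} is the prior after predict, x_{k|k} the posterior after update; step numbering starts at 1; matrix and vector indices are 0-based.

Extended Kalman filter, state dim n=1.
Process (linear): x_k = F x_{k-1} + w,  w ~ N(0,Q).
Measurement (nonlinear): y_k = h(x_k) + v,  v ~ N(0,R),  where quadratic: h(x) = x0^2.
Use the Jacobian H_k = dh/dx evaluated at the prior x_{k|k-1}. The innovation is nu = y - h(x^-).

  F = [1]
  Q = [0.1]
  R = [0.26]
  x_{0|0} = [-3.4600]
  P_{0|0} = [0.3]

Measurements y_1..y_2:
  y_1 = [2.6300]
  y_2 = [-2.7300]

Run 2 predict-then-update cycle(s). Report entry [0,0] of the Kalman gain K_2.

K[0,0] = -0.2068

step 1: x^-=[-3.4600]  P^-=[0.4000]  H_jac=[-6.9200]  S=[19.4146]  K=[-0.1426]  nu=[-9.3416]  x^+=[-2.1281]  P^+=[0.0054]
step 2: x^-=[-2.1281]  P^-=[0.1054]  H_jac=[-4.2563]  S=[2.1686]  K=[-0.2068]  nu=[-7.2590]  x^+=[-0.6271]  P^+=[0.0126]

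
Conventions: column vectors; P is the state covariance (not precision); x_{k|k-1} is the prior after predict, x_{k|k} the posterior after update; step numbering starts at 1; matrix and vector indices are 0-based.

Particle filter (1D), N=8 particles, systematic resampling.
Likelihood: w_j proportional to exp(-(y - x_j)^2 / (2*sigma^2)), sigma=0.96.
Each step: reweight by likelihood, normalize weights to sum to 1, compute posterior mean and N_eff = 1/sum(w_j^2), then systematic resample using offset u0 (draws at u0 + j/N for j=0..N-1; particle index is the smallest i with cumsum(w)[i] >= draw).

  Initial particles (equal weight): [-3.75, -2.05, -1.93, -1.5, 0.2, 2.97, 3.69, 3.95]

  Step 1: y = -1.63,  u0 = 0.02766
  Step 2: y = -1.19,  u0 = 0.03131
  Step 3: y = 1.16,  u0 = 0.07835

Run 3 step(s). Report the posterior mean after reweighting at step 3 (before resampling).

post_mean = -1.5854

step 1: w=[0.0281, 0.2930, 0.3070, 0.3195, 0.0524, 0.0000, 0.0000, 0.0000]  mean=-1.7674  Neff=3.5003  idx=[0, 1, 1, 2, 2, 3, 3, 3]
step 2: w=[0.0050, 0.1174, 0.1174, 0.1303, 0.1303, 0.1665, 0.1665, 0.1665]  mean=-1.7525  Neff=6.9092  idx=[1, 2, 3, 4, 5, 5, 6, 7]
step 3: w=[0.0356, 0.0356, 0.0537, 0.0537, 0.2053, 0.2053, 0.2053, 0.2053]  mean=-1.5854  Neff=5.6509  idx=[2, 4, 4, 5, 5, 6, 7, 7]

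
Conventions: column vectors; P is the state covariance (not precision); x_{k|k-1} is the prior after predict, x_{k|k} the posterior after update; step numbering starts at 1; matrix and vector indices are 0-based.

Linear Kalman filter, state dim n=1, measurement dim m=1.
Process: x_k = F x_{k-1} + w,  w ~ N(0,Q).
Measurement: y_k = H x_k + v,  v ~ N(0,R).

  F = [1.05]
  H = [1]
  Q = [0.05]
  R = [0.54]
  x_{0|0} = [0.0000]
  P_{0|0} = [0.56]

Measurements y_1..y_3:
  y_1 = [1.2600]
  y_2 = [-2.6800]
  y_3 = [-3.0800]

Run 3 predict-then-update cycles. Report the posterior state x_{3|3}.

step 1: x^-=[0.0000]  P^-=[0.6674]  S=[1.2074]  K=[0.5528]  nu=[1.2600]  x^+=[0.6965]  P^+=[0.2985]
step 2: x^-=[0.7313]  P^-=[0.3791]  S=[0.9191]  K=[0.4125]  nu=[-3.4113]  x^+=[-0.6757]  P^+=[0.2227]
step 3: x^-=[-0.7095]  P^-=[0.2956]  S=[0.8356]  K=[0.3537]  nu=[-2.3705]  x^+=[-1.5480]  P^+=[0.1910]

x_post = [-1.5480]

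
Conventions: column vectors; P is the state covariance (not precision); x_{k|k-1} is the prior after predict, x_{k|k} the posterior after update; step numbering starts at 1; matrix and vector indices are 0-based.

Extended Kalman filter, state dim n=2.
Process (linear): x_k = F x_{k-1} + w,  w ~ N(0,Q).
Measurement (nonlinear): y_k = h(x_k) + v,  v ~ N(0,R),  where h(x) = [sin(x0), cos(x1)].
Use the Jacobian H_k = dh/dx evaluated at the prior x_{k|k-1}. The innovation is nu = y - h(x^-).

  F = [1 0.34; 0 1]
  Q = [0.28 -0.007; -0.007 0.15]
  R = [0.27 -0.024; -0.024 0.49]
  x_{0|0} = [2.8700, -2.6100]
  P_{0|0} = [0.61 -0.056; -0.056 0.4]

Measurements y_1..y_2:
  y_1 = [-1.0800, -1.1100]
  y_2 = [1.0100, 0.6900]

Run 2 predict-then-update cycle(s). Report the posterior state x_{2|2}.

step 1: x^-=[1.9826, -2.6100]  P^-=[0.8982 0.0730; 0.0730 0.5500]  H_jac=[-0.4003 0.0000; 0.0000 0.5069]  S=[0.4139 -0.0388; -0.0388 0.6313]  K=[-0.8681 0.0052; -0.0294 0.4398]  nu=[-1.9964, -0.2480]  x^+=[3.7143, -2.6605]  P^+=[0.5859 0.0462; 0.0462 0.4265]
step 2: x^-=[2.8098, -2.6605]  P^-=[0.9466 0.1842; 0.1842 0.5765]  H_jac=[-0.9455 0.0000; 0.0000 0.4628]  S=[1.1161 -0.1046; -0.1046 0.6135]  K=[-0.8016 0.0023; -0.1171 0.4149]  nu=[0.6843, 1.5765]  x^+=[2.2649, -2.0865]  P^+=[0.2290 0.0440; 0.0440 0.4454]

x_post = [2.2649, -2.0865]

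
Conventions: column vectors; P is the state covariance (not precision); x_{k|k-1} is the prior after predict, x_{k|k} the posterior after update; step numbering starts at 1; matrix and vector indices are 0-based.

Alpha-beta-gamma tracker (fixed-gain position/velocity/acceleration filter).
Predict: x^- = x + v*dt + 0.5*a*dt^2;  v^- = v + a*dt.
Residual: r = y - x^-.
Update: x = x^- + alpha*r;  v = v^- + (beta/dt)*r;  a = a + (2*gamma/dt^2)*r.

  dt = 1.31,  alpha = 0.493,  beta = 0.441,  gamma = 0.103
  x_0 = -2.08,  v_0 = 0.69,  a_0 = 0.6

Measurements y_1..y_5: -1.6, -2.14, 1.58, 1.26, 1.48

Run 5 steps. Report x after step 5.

step 1: x_pred=-0.6613  r=-0.9387  x^+=-1.1241  v^+=1.1600  a^+=0.4873
step 2: x_pred=0.8137  r=-2.9537  x^+=-0.6425  v^+=0.8040  a^+=0.1328
step 3: x_pred=0.5247  r=1.0553  x^+=1.0450  v^+=1.3332  a^+=0.2594
step 4: x_pred=3.0141  r=-1.7541  x^+=2.1493  v^+=1.0826  a^+=0.0489
step 5: x_pred=3.6094  r=-2.1294  x^+=2.5596  v^+=0.4297  a^+=-0.2067

x_post = 2.5596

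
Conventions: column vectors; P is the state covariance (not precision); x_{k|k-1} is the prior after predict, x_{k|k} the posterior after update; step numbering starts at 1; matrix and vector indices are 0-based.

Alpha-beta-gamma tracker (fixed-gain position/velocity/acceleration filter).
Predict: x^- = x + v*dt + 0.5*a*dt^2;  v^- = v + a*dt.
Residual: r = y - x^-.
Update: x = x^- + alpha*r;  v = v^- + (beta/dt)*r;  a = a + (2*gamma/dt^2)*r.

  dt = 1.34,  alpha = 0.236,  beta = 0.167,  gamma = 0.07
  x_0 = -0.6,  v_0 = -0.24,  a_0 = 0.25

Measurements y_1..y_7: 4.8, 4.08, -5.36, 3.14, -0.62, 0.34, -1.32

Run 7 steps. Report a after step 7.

step 1: x_pred=-0.6971  r=5.4971  x^+=0.6002  v^+=0.7801  a^+=0.6786
step 2: x_pred=2.2548  r=1.8252  x^+=2.6855  v^+=1.9169  a^+=0.8209
step 3: x_pred=5.9912  r=-11.3512  x^+=3.3123  v^+=1.6023  a^+=-0.0641
step 4: x_pred=5.4018  r=-2.2618  x^+=4.8680  v^+=1.2345  a^+=-0.2405
step 5: x_pred=6.3063  r=-6.9263  x^+=4.6717  v^+=0.0490  a^+=-0.7805
step 6: x_pred=4.0367  r=-3.6967  x^+=3.1643  v^+=-1.4575  a^+=-1.0687
step 7: x_pred=0.2517  r=-1.5717  x^+=-0.1192  v^+=-3.0855  a^+=-1.1913

a_post = -1.1913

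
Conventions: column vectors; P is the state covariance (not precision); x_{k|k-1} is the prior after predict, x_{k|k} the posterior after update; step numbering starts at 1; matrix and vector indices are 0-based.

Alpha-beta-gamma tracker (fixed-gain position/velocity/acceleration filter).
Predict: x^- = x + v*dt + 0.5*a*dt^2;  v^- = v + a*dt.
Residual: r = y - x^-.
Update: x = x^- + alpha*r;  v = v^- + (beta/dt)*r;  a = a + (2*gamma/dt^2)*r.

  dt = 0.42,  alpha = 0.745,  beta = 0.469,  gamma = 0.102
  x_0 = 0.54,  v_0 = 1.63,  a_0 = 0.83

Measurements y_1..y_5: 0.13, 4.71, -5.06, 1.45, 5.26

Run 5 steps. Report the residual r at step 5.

step 1: x_pred=1.2978  r=-1.1678  x^+=0.4278  v^+=0.6745  a^+=-0.5205
step 2: x_pred=0.6652  r=4.0448  x^+=3.6786  v^+=4.9726  a^+=4.1571
step 3: x_pred=6.1337  r=-11.1937  x^+=-2.2056  v^+=-5.7810  a^+=-8.7880
step 4: x_pred=-5.4087  r=6.8587  x^+=-0.2990  v^+=-1.8131  a^+=-0.8561
step 5: x_pred=-1.1360  r=6.3960  x^+=3.6290  v^+=4.9695  a^+=6.5406

resid = 6.3960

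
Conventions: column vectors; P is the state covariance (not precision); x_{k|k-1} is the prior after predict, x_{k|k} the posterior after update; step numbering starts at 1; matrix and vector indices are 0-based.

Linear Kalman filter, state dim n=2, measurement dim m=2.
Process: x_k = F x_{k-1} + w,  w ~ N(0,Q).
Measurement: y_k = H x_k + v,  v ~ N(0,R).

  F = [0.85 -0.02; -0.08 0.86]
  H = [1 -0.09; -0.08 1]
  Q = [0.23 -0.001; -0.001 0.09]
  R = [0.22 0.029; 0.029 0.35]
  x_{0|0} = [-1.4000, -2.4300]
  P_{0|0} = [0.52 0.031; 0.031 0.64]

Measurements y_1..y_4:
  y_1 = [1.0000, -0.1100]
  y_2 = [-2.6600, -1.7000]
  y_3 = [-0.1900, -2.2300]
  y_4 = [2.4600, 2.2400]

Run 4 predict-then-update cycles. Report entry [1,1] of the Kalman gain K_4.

K[1,1] = 0.3393

step 1: x^-=[-1.1414, -1.9778]  P^-=[0.6049 -0.0247; -0.0247 0.5624]  S=[0.8339 -0.0948; -0.0948 0.9202]  K=[0.7276 -0.0044; -0.0208 0.6112]  nu=[1.9634, 1.7765]  x^+=[0.2793, -0.9328]  P^+=[0.1629 0.0326; 0.0326 0.2159]
step 2: x^-=[0.2560, -0.8246]  P^-=[0.3467 0.0081; 0.0081 0.2462]  S=[0.5672 -0.0127; -0.0127 0.5972]  K=[0.6094 -0.0199; -0.0156 0.4109]  nu=[-2.9902, -0.8549]  x^+=[-1.5493, -1.1293]  P^+=[0.1354 0.0215; 0.0215 0.1451]
step 3: x^-=[-1.2944, -0.8473]  P^-=[0.3272 0.0031; 0.0031 0.1952]  S=[0.5482 -0.0116; -0.0116 0.5468]  K=[0.5957 -0.0296; -0.0189 0.3562]  nu=[1.0281, -1.4863]  x^+=[-0.6380, -1.3960]  P^+=[0.1318 0.0175; 0.0175 0.1255]
step 4: x^-=[-0.5144, -1.1495]  P^-=[0.3247 0.0007; 0.0007 0.1813]  S=[0.5460 -0.0126; -0.0126 0.5332]  K=[0.5937 -0.0334; -0.0208 0.3393]  nu=[2.8709, 3.3484]  x^+=[1.0783, -0.0730]  P^+=[0.1311 0.0160; 0.0160 0.1194]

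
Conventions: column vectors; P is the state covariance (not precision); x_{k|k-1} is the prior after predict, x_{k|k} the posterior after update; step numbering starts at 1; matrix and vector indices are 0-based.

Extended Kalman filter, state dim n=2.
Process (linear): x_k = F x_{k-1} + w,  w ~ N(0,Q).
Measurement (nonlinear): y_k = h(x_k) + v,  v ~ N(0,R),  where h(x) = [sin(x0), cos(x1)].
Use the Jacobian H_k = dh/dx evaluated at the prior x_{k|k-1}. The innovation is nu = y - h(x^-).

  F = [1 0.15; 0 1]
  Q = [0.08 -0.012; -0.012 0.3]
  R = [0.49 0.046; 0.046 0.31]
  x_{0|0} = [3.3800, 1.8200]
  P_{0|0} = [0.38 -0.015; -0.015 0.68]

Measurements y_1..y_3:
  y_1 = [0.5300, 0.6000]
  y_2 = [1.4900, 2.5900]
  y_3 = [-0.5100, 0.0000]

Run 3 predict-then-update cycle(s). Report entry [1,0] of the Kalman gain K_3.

step 1: x^-=[3.6530, 1.8200]  P^-=[0.4708 0.0750; 0.0750 0.9800]  H_jac=[-0.8721 0.0000; 0.0000 -0.9691]  S=[0.8480 0.1094; 0.1094 1.2304]  K=[-0.4820 -0.0162; 0.0227 -0.7739]  nu=[1.0194, 0.8466]  x^+=[3.1479, 1.1879]  P^+=[0.2717 0.0281; 0.0281 0.2465]
step 2: x^-=[3.3261, 1.1879]  P^-=[0.3657 0.0530; 0.0530 0.5465]  H_jac=[-0.9830 0.0000; 0.0000 -0.9276]  S=[0.8434 0.0944; 0.0944 0.7802]  K=[-0.4249 -0.0117; 0.0110 -0.6510]  nu=[1.6734, 2.2164]  x^+=[2.5891, -0.2366]  P^+=[0.2124 0.0250; 0.0250 0.2170]
step 3: x^-=[2.5536, -0.2366]  P^-=[0.3047 0.0455; 0.0455 0.5170]  H_jac=[-0.8321 0.0000; 0.0000 0.2344]  S=[0.7010 0.0371; 0.0371 0.3384]  K=[-0.3655 0.0716; -0.0734 0.3662]  nu=[-1.0647, -0.9721]  x^+=[2.8731, -0.5144]  P^+=[0.2113 0.0230; 0.0230 0.4699]

K[1,0] = -0.0734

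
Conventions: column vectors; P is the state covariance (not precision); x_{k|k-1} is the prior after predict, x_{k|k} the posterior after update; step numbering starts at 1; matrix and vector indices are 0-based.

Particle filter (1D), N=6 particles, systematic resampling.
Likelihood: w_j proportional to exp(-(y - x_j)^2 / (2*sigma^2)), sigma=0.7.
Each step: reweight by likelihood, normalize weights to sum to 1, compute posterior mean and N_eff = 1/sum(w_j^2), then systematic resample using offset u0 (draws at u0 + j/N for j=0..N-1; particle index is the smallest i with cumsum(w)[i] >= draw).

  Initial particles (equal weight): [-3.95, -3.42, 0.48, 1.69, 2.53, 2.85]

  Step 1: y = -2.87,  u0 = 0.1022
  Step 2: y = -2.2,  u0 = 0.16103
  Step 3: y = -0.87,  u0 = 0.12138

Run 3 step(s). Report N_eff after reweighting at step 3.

step 1: w=[0.2929, 0.7071, 0.0000, 0.0000, 0.0000, 0.0000]  mean=-3.5752  Neff=1.7071  idx=[0, 0, 1, 1, 1, 1]
step 2: w=[0.0456, 0.0456, 0.2272, 0.2272, 0.2272, 0.2272]  mean=-3.4683  Neff=4.7473  idx=[2, 3, 3, 4, 5, 5]
step 3: w=[0.1667, 0.1667, 0.1667, 0.1667, 0.1667, 0.1667]  mean=-3.4200  Neff=6.0000  idx=[0, 1, 2, 3, 4, 5]

N_eff = 6.0000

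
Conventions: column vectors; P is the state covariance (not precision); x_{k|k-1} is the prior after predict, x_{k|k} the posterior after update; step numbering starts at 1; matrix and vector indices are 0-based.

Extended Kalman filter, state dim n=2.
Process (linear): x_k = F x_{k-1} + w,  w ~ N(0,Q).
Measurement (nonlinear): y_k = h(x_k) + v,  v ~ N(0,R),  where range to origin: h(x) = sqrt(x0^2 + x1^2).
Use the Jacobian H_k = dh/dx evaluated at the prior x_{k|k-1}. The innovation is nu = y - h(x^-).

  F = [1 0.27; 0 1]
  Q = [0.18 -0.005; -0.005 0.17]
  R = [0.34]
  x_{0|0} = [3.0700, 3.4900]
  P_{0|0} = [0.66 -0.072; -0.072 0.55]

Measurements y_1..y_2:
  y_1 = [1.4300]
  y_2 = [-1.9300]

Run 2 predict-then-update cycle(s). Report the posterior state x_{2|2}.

x_post = [0.1423, -0.1103]

step 1: x^-=[4.0123, 3.4900]  P^-=[0.8412 0.0715; 0.0715 0.7200]  H_jac=[0.7545 0.6563]  S=[1.1998]  K=[0.5681; 0.4388]  nu=[-3.8878]  x^+=[1.8036, 1.7841]  P^+=[0.4540 -0.2276; -0.2276 0.4890]
step 2: x^-=[2.2853, 1.7841]  P^-=[0.5467 -0.1006; -0.1006 0.6590]  H_jac=[0.7882 0.6154]  S=[0.8317]  K=[0.4438; 0.3923]  nu=[-4.8292]  x^+=[0.1423, -0.1103]  P^+=[0.3829 -0.2453; -0.2453 0.5310]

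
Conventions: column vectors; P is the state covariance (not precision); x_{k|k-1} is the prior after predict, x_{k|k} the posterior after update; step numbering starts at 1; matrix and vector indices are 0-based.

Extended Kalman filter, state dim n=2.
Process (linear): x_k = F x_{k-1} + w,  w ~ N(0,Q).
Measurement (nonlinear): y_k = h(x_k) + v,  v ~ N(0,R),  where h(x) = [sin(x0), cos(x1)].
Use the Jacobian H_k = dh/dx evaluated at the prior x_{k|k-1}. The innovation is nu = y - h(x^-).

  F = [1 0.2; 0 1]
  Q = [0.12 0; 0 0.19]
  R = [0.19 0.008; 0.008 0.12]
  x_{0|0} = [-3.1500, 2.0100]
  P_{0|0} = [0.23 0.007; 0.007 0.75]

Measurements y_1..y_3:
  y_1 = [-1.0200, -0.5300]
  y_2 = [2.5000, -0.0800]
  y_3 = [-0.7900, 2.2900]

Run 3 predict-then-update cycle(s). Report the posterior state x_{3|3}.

x_post = [-2.5757, -0.0075]

step 1: x^-=[-2.7480, 2.0100]  P^-=[0.3828 0.1570; 0.1570 0.9400]  H_jac=[-0.9235 0.0000; 0.0000 -0.9051]  S=[0.5165 0.1392; 0.1392 0.8900]  K=[-0.6697 -0.0549; -0.0241 -0.9521]  nu=[-0.6365, -0.1048]  x^+=[-2.3160, 2.1251]  P^+=[0.1382 0.0132; 0.0132 0.1264]
step 2: x^-=[-1.8910, 2.1251]  P^-=[0.2686 0.0385; 0.0385 0.3164]  H_jac=[-0.3147 0.0000; 0.0000 -0.8503]  S=[0.2166 0.0183; 0.0183 0.3488]  K=[-0.3841 -0.0737; 0.0093 -0.7719]  nu=[3.4492, 0.4463]  x^+=[-3.2485, 1.8126]  P^+=[0.2337 0.0140; 0.0140 0.1089]
step 3: x^-=[-2.8860, 1.8126]  P^-=[0.3637 0.0358; 0.0358 0.2989]  H_jac=[-0.9675 0.0000; 0.0000 -0.9709]  S=[0.5304 0.0416; 0.0416 0.4017]  K=[-0.6619 -0.0179; -0.0087 -0.7214]  nu=[-0.5372, 2.5294]  x^+=[-2.5757, -0.0075]  P^+=[0.1301 0.0077; 0.0077 0.0892]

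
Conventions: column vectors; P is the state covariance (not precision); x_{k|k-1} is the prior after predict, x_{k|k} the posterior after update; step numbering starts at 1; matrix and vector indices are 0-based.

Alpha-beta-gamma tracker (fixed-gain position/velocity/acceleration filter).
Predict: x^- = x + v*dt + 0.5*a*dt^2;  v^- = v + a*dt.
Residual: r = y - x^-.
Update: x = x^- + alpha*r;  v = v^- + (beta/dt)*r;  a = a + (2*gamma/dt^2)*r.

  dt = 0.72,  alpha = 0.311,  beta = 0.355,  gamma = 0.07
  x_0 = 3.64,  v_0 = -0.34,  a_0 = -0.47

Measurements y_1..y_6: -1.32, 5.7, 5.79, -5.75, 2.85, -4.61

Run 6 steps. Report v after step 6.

step 1: x_pred=3.2734  r=-4.5934  x^+=1.8448  v^+=-2.9432  a^+=-1.7105
step 2: x_pred=-0.7176  r=6.4176  x^+=1.2783  v^+=-1.0105  a^+=0.0227
step 3: x_pred=0.5566  r=5.2334  x^+=2.1842  v^+=1.5862  a^+=1.4360
step 4: x_pred=3.6984  r=-9.4484  x^+=0.7600  v^+=-2.0385  a^+=-1.1157
step 5: x_pred=-0.9969  r=3.8469  x^+=0.1995  v^+=-0.9450  a^+=-0.0767
step 6: x_pred=-0.5008  r=-4.1092  x^+=-1.7788  v^+=-3.0263  a^+=-1.1865

v_post = -3.0263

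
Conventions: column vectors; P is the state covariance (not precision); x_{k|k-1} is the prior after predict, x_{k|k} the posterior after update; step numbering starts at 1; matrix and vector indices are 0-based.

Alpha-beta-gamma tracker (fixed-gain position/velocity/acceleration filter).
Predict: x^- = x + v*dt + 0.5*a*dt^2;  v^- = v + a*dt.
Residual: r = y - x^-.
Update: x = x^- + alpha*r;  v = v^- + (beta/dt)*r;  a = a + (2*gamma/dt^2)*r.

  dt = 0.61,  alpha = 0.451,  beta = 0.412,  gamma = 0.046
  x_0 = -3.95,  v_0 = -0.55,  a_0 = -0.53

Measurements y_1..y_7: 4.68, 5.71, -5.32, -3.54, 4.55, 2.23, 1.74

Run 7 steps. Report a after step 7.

a_post = 0.4264

step 1: x_pred=-4.3841  r=9.0641  x^+=-0.2962  v^+=5.2487  a^+=1.7111
step 2: x_pred=3.2238  r=2.4862  x^+=4.3451  v^+=7.9716  a^+=2.3257
step 3: x_pred=9.6405  r=-14.9605  x^+=2.8933  v^+=-0.7141  a^+=-1.3732
step 4: x_pred=2.2022  r=-5.7422  x^+=-0.3875  v^+=-5.4301  a^+=-2.7929
step 5: x_pred=-4.2195  r=8.7695  x^+=-0.2645  v^+=-1.2108  a^+=-0.6247
step 6: x_pred=-1.1193  r=3.3493  x^+=0.3913  v^+=0.6703  a^+=0.2034
step 7: x_pred=0.8380  r=0.9020  x^+=1.2448  v^+=1.4036  a^+=0.4264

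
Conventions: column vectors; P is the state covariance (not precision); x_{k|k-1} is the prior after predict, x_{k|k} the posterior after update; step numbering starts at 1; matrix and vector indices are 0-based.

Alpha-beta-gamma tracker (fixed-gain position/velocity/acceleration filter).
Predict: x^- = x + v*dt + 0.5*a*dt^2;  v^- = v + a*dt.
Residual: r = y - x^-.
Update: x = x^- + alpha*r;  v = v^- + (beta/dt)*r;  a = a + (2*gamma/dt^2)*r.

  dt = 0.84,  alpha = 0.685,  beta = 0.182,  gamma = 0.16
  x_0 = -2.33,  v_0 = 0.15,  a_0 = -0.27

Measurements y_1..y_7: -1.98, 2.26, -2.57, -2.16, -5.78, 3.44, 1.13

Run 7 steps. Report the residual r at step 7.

step 1: x_pred=-2.2993  r=0.3193  x^+=-2.0806  v^+=-0.0076  a^+=-0.1252
step 2: x_pred=-2.1311  r=4.3911  x^+=0.8768  v^+=0.8386  a^+=1.8662
step 3: x_pred=2.2396  r=-4.8096  x^+=-1.0550  v^+=1.3642  a^+=-0.3150
step 4: x_pred=-0.0202  r=-2.1398  x^+=-1.4860  v^+=0.6359  a^+=-1.2854
step 5: x_pred=-1.4053  r=-4.3747  x^+=-4.4020  v^+=-1.3917  a^+=-3.2694
step 6: x_pred=-6.7244  r=10.1644  x^+=0.2382  v^+=-1.9357  a^+=1.3403
step 7: x_pred=-0.9149  r=2.0449  x^+=0.4858  v^+=-0.3668  a^+=2.2677

resid = 2.0449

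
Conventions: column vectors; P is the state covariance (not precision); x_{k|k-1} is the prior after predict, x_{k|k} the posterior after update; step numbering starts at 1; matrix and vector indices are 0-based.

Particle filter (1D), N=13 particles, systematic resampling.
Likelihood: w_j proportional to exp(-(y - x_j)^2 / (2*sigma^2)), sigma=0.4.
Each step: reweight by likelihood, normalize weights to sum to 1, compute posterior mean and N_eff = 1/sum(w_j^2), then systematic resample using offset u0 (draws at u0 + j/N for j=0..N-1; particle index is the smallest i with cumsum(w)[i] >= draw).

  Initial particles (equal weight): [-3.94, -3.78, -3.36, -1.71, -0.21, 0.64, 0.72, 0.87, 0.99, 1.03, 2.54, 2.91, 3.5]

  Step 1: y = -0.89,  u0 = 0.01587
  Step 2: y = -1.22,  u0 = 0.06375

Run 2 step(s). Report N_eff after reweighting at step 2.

step 1: w=[0.0000, 0.0000, 0.0000, 0.3406, 0.6565, 0.0019, 0.0008, 0.0002, 0.0000, 0.0000, 0.0000, 0.0000, 0.0000]  mean=-0.7182  Neff=1.8283  idx=[3, 3, 3, 3, 3, 4, 4, 4, 4, 4, 4, 4, 4]
step 2: w=[0.1755, 0.1755, 0.1755, 0.1755, 0.1755, 0.0153, 0.0153, 0.0153, 0.0153, 0.0153, 0.0153, 0.0153, 0.0153]  mean=-1.5260  Neff=6.4174  idx=[0, 0, 1, 1, 2, 2, 2, 3, 3, 4, 4, 7, 12]

N_eff = 6.4174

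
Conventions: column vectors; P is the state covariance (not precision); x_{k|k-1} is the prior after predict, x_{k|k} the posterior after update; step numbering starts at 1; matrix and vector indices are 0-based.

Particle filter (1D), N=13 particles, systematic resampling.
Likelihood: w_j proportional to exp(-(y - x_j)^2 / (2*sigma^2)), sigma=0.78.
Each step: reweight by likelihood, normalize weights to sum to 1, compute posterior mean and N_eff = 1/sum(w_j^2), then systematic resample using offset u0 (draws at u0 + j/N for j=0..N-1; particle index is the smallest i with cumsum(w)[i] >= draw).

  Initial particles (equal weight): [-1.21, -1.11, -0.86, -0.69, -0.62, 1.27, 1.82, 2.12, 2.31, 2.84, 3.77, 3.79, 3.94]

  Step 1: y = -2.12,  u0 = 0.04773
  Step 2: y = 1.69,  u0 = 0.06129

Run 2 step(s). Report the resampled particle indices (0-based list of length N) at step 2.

step 1: w=[0.3259, 0.2783, 0.1746, 0.1199, 0.1013, 0.0001, 0.0000, 0.0000, 0.0000, 0.0000, 0.0000, 0.0000, 0.0000]  mean=-0.9988  Neff=4.1882  idx=[0, 0, 0, 0, 1, 1, 1, 1, 2, 2, 3, 3, 4]
step 2: w=[0.0194, 0.0194, 0.0194, 0.0194, 0.0310, 0.0310, 0.0310, 0.0310, 0.0930, 0.0930, 0.1851, 0.1851, 0.2424]  mean=-0.7970  Neff=6.6697  idx=[3, 5, 8, 8, 9, 10, 10, 11, 11, 11, 12, 12, 12]

resampled_idx = [3, 5, 8, 8, 9, 10, 10, 11, 11, 11, 12, 12, 12]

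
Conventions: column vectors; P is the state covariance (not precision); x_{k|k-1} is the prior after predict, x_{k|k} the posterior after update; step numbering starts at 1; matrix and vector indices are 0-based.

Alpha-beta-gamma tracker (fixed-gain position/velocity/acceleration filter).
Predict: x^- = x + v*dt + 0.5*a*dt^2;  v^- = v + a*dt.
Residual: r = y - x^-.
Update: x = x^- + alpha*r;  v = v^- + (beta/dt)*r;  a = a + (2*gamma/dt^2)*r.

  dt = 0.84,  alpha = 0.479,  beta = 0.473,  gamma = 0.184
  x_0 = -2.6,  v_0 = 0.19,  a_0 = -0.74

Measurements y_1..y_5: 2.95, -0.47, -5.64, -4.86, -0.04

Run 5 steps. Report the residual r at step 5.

resid = 11.6575

step 1: x_pred=-2.7015  r=5.6515  x^+=0.0056  v^+=2.7507  a^+=2.2075
step 2: x_pred=3.0950  r=-3.5650  x^+=1.3874  v^+=2.5976  a^+=0.3482
step 3: x_pred=3.6922  r=-9.3322  x^+=-0.7779  v^+=-2.3648  a^+=-4.5189
step 4: x_pred=-4.3587  r=-0.5013  x^+=-4.5988  v^+=-6.4430  a^+=-4.7804
step 5: x_pred=-11.6975  r=11.6575  x^+=-6.1135  v^+=-3.8943  a^+=1.2995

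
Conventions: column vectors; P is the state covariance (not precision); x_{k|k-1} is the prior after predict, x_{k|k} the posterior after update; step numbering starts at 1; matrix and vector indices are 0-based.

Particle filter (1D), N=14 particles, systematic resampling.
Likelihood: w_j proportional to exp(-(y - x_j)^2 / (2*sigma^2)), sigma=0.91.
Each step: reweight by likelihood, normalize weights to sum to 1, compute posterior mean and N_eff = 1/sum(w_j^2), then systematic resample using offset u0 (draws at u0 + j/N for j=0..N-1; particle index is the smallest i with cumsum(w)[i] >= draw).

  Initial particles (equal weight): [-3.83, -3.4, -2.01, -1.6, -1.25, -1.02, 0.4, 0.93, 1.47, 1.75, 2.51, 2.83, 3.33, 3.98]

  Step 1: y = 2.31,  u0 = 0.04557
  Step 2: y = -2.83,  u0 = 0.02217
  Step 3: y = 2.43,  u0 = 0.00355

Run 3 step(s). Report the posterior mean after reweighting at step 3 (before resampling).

step 1: w=[0.0000, 0.0000, 0.0000, 0.0000, 0.0001, 0.0003, 0.0248, 0.0711, 0.1466, 0.1858, 0.2191, 0.1907, 0.1198, 0.0417]  mean=2.2707  Neff=6.1671  idx=[7, 8, 8, 9, 9, 9, 10, 10, 10, 11, 11, 11, 12, 13]
step 2: w=[0.8380, 0.0605, 0.0605, 0.0135, 0.0135, 0.0135, 0.0001, 0.0001, 0.0001, 0.0000, 0.0000, 0.0000, 0.0000, 0.0000]  mean=1.0293  Neff=1.4082  idx=[0, 0, 0, 0, 0, 0, 0, 0, 0, 0, 0, 0, 1, 2]
step 3: w=[0.0608, 0.0608, 0.0608, 0.0608, 0.0608, 0.0608, 0.0608, 0.0608, 0.0608, 0.0608, 0.0608, 0.0608, 0.1355, 0.1355]  mean=1.0763  Neff=12.3451  idx=[0, 1, 2, 3, 4, 5, 7, 8, 9, 10, 11, 12, 12, 13]

post_mean = 1.0763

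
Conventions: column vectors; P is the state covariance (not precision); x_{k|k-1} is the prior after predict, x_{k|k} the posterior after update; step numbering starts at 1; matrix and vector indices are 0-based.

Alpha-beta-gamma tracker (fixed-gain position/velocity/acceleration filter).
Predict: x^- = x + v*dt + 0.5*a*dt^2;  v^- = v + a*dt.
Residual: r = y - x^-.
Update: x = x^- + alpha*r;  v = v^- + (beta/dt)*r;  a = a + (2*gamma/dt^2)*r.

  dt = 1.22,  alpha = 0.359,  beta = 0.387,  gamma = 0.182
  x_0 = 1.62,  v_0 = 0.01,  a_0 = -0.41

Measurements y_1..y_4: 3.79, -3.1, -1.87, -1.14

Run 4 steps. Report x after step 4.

x_post = -4.3972

step 1: x_pred=1.3271  r=2.4629  x^+=2.2113  v^+=0.2911  a^+=0.1923
step 2: x_pred=2.7095  r=-5.8095  x^+=0.6239  v^+=-1.3171  a^+=-1.2284
step 3: x_pred=-1.8972  r=0.0272  x^+=-1.8874  v^+=-2.8072  a^+=-1.2218
step 4: x_pred=-6.2215  r=5.0815  x^+=-4.3972  v^+=-2.6859  a^+=0.0209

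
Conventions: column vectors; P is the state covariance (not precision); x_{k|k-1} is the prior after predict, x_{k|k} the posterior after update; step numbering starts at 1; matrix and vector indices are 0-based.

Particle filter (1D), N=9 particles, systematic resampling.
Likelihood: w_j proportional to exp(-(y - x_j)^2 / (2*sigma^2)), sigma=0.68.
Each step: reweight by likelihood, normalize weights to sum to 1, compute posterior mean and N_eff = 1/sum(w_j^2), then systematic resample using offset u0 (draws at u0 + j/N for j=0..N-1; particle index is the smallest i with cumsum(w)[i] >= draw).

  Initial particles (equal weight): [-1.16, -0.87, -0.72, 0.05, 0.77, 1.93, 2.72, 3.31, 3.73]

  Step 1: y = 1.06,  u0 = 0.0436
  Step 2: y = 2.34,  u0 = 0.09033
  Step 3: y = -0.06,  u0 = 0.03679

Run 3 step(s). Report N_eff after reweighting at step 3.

step 1: w=[0.0027, 0.0099, 0.0181, 0.1847, 0.5082, 0.2455, 0.0283, 0.0023, 0.0002]  mean=0.9352  Neff=2.8256  idx=[3, 3, 4, 4, 4, 4, 4, 5, 5]
step 2: w=[0.0017, 0.0017, 0.0344, 0.0344, 0.0344, 0.0344, 0.0344, 0.4123, 0.4123]  mean=1.7241  Neff=2.8911  idx=[4, 7, 7, 7, 7, 8, 8, 8, 8]
step 3: w=[0.8112, 0.0236, 0.0236, 0.0236, 0.0236, 0.0236, 0.0236, 0.0236, 0.0236]  mean=0.9890  Neff=1.5095  idx=[0, 0, 0, 0, 0, 0, 0, 1, 5]

N_eff = 1.5095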